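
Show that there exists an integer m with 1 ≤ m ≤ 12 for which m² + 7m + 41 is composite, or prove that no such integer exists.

At m = 9: 9² + 7·9 + 41 = 185 = 5·37, which is composite.

m = 9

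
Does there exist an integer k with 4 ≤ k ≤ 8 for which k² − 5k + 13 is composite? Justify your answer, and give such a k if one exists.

k = 7

At k = 7: 7² − 5·7 + 13 = 27 = 3·9, which is composite.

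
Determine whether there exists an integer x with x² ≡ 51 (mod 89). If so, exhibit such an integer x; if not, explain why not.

No, no such integer exists.

Apply Euler's criterion with the prime 89: 51 is a quadratic residue iff 51^44 ≡ 1 (mod 89), and a non-residue iff it is ≡ −1.
Repeated squaring mod 89: 51^2 = 2601 ≡ 20; 51^4 ≡ 20² = 400 ≡ 44; 51^8 ≡ 44² = 1936 ≡ 67; 51^16 ≡ 67² = 4489 ≡ 39; 51^32 ≡ 39² = 1521 ≡ 8.
Since 44 = 32 + 8 + 4, 51^44 ≡ 8 · 67 · 44; multiplying out mod 89: 8·67 = 536 ≡ 2, then 2·44 = 88 ≡ 88. Thus 51^44 ≡ 88 ≡ −1 (mod 89).
The value −1 means 51 is a non-residue modulo 89, so x² ≡ 51 (mod 89) is impossible.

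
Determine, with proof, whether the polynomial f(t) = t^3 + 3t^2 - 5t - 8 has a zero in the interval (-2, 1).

f(-2) = 6 and f(1) = -9, which have opposite signs.
As a polynomial, f is continuous on every closed interval.
By the Intermediate Value Theorem f must vanish at some point of (-2, 1).

Such a root exists.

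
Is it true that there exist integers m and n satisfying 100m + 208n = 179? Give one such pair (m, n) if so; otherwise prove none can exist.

No, no such integers exist.

Any value of 100m + 208n is a multiple of gcd(100, 208) = 4.
But 179 is not a multiple of 4 (it leaves remainder 3).
Therefore 100m + 208n = 179 has no solution in integers.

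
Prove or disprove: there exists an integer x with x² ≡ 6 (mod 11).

No, no such integer exists.

Squares mod 11 repeat after x = 5 (as (−x)² = x²); for x = 0..5 they are 0, 1, 4, 9, 5, 3.
The set of squares mod 11 is therefore {0, 1, 3, 4, 5, 9}, which does not contain 6.
Hence no integer x has x² ≡ 6 (mod 11).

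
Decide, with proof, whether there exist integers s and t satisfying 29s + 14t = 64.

s = 8, t = -12

Since gcd(29, 14) = 1, every integer is an integer combination of 29 and 14.
Dividing repeatedly: 29 = 2·14 + 1, 14 = 14·1 + 0.
Working back up the chain: 1 = 29 − 2·14. So 29·1 + 14·(-2) = 1.
Times 64: 29·64 + 14·(-128) = 64, so (64, -128) solves it.
Subtracting 4·14 from s and adding 4·29 to t gives the tidier solution (8, -12).
Check: 29·8 + 14·(-12) = 232 − 168 = 64. ✓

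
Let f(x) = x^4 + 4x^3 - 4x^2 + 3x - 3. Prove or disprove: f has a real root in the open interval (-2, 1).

Such a root exists.

f(-2) = -41 and f(1) = 1, which have opposite signs.
f is continuous everywhere (it is a polynomial), in particular on [-2, 1].
By the Intermediate Value Theorem f must vanish at some point of (-2, 1).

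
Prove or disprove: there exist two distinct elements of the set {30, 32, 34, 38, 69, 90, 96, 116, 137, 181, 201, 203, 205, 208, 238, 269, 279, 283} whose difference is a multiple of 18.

There is no such pair.

Residues mod 18: 30↦12, 32↦14, 34↦16, 38↦2, 69↦15, 90↦0, 96↦6, 116↦8, 137↦11, 181↦1, 201↦3, 203↦5, 205↦7, 208↦10, 238↦4, 269↦17, 279↦9, 283↦13.
These 18 residues are pairwise different, hence no difference of two elements is divisible by 18.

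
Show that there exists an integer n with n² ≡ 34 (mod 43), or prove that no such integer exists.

No such integer exists.

43 is prime, so by Euler's criterion 34 is a square mod 43 iff 34^((43−1)/2) = 34^21 ≡ 1 (mod 43).
Squaring successively (mod 43): 34^2 = 1156 ≡ 38; 34^4 ≡ 38² = 1444 ≡ 25; 34^8 ≡ 25² = 625 ≡ 23; 34^16 ≡ 23² = 529 ≡ 13.
Since 21 = 16 + 4 + 1, 34^21 ≡ 13 · 25 · 34; multiplying out mod 43: 13·25 = 325 ≡ 24, then 24·34 = 816 ≡ 42. Thus 34^21 ≡ 42 ≡ −1 (mod 43).
The value −1 means 34 is a non-residue modulo 43, so n² ≡ 34 (mod 43) is impossible.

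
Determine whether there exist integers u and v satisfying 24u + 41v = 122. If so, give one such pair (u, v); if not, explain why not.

u = 29, v = -14

24 and 41 are coprime, so 24u + 41v ranges over all of ℤ.
Run the Euclidean algorithm on 41 and 24: 41 = 1·24 + 17, 24 = 1·17 + 7, 17 = 2·7 + 3, 7 = 2·3 + 1, 3 = 3·1 + 0.
Working back up the chain: 1 = 7 − 2·3 = 7 − 2·(17 − 2·7) = −2·17 + 5·7 = −2·17 + 5·(24 − 1·17) = 5·24 − 7·17 = 5·24 − 7·(41 − 1·24) = −7·41 + 12·24. So 24·12 + 41·(-7) = 1.
Multiplying through by 122: u = 12·122 = 1464, v = (-7)·122 = -854 is a solution.
The general solution is u = 1464 + 41k, v = -854 − 24k; taking k = -35 gives the smaller pair u = 29, v = -14.
Check: 24·29 + 41·(-14) = 696 − 574 = 122. ✓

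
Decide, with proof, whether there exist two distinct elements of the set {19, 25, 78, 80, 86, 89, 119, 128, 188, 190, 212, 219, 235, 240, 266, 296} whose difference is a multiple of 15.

25 mod 15 = 10 and 190 mod 15 = 10, so 190 − 25 = 165 = 11·15.

The pair (25, 190) works.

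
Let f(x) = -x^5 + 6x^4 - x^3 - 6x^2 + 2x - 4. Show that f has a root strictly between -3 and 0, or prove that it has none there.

Such a root exists.

f(-3) = 692 and f(0) = -4, which have opposite signs.
f is continuous everywhere (it is a polynomial), in particular on [-3, 0].
By the Intermediate Value Theorem f must vanish at some point of (-3, 0).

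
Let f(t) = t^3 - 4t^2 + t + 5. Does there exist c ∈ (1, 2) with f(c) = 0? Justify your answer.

Such a root exists.

f(1) = 3 and f(2) = -1, which have opposite signs.
Since f is a polynomial it is continuous on [1, 2].
The Intermediate Value Theorem then guarantees some c ∈ (1, 2) with f(c) = 0.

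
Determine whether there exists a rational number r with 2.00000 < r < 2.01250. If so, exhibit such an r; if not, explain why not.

r = 163/81

Multiplying by 81: 81·2.00000 = 162.00000 and 81·2.01250 = 163.01250, so the integer 163 lies strictly between them.
Hence 163/81 is a rational number with 2.00000 < 163/81 < 2.01250.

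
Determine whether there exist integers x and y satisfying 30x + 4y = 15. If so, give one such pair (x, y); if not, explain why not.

Both 30 and 4 are divisible by gcd(30, 4) = 2, hence so is any combination 30x + 4y.
But 15 = 2·7 + 1, so 2 ∤ 15.
So the equation is unsolvable over ℤ.

No, no such integers exist.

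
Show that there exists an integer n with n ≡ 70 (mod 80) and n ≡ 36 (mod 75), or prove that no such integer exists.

gcd(80, 75) = 5. If n ≡ 70 (mod 80) and n ≡ 36 (mod 75), then n ≡ 70 (mod 5) and n ≡ 36 (mod 5).
But 70 mod 5 = 0 while 36 mod 5 = 1, a contradiction.
So no integer satisfies both congruences.

No, no such integer exists.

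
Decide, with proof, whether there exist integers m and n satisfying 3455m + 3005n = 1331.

No, no such integers exist.

Any value of 3455m + 3005n is a multiple of gcd(3455, 3005) = 5.
However 1331 leaves remainder 1 on division by 5.
Hence no integers m, n satisfy the equation.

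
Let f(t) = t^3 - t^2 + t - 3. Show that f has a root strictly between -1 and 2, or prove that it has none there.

Yes, f has a root in the interval.

f(-1) = -6 and f(2) = 3, which have opposite signs.
f is continuous everywhere (it is a polynomial), in particular on [-1, 2].
By the Intermediate Value Theorem, f takes the value 0 somewhere in the open interval.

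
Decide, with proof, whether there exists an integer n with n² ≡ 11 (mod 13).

Squares mod 13 repeat after n = 6 (as (−n)² = n²); for n = 0..6 they are 0, 1, 4, 9, 3, 12, 10.
So the quadratic residues mod 13 are {0, 1, 3, 4, 9, 10, 12}, and 11 is not among them.
Hence no integer n has n² ≡ 11 (mod 13).

There is no such integer.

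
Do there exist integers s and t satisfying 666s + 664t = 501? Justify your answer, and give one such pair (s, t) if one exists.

Any value of 666s + 664t is a multiple of gcd(666, 664) = 2.
However 501 leaves remainder 1 on division by 2.
Hence no integers s, t satisfy the equation.

No, no such integers exist.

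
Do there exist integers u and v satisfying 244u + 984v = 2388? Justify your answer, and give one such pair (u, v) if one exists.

u = 159, v = -37

gcd(244, 984) = 4, and 4 divides 2388, so integer solutions exist.
Dividing through by 4 reduces the equation to 61u + 246v = 597.
Run the Euclidean algorithm on 246 and 61: 246 = 4·61 + 2, 61 = 30·2 + 1, 2 = 2·1 + 0.
Unwinding: 1 = 61 − 30·2 = 61 − 30·(246 − 4·61) = −30·246 + 121·61, i.e. 61·121 + 246·(-30) = 1.
Scaling by 597 gives the particular solution (u, v) = (72237, -17910).
Subtracting 293·246 from u and adding 293·61 to v gives the tidier solution (159, -37).
Check: 244·159 + 984·(-37) = 38796 − 36408 = 2388. ✓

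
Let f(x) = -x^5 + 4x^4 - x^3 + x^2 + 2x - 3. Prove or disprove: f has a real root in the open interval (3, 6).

Yes, f has a root in the interval.

f(3) = 66 and f(6) = -2763, which have opposite signs.
Since f is a polynomial it is continuous on [3, 6].
By the Intermediate Value Theorem f must vanish at some point of (3, 6).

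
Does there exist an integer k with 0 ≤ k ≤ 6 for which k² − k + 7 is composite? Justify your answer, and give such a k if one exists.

k = 2

At k = 2: 2² − 2 + 7 = 9 = 3·3, which is composite.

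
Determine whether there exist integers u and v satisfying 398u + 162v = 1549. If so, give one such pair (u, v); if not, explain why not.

gcd(398, 162) = 2, so every integer of the form 398u + 162v is a multiple of 2.
But 1549 = 2·774 + 1, so 2 ∤ 1549.
Hence no integers u, v satisfy the equation.

No, no such integers exist.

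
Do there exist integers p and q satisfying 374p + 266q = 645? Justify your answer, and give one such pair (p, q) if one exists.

gcd(374, 266) = 2, so every integer of the form 374p + 266q is a multiple of 2.
However 645 leaves remainder 1 on division by 2.
Therefore 374p + 266q = 645 has no solution in integers.

No such integers exist.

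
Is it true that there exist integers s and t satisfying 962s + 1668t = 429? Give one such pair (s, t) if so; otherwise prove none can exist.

There are no such integers.

Both 962 and 1668 are divisible by gcd(962, 1668) = 2, hence so is any combination 962s + 1668t.
But 429 = 2·214 + 1, so 2 ∤ 429.
Therefore 962s + 1668t = 429 has no solution in integers.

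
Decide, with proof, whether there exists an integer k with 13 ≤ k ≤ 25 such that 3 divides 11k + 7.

k = 13

Try k = 13: 11·13 + 7 = 150 = 50·3, which is divisible by 3.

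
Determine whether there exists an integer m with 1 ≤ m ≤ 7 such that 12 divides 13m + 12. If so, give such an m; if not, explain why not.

No such integer m in that range exists.

The values of 13m + 12 for m = 1, 2, …, 7 are 25, 38, 51, 64, 77, 90, 103; reduced mod 12 these are 1, 2, 3, 4, 5, 6, 7.
The residue 0 does not occur, so no m in [1, 7] makes 13m + 12 a multiple of 12.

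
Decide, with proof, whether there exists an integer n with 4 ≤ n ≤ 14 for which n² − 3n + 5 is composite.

At n = 13: 13² − 3·13 + 5 = 135 = 3·45, which is composite.

n = 13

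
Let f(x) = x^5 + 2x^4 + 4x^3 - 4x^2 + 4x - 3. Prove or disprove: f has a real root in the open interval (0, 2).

f(0) = -3 and f(2) = 85, which have opposite signs.
As a polynomial, f is continuous on every closed interval.
By the Intermediate Value Theorem, f takes the value 0 somewhere in the open interval.

Yes, f has a root in the interval.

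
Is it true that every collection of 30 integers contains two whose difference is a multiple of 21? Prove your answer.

Partition the integers by their residue mod 21; there are 21 classes.
Placing 30 integers into 21 classes, some class receives at least two — say a and b.
Then a ≡ b (mod 21), i.e. 21 ∣ (a − b).

Yes, this is always true.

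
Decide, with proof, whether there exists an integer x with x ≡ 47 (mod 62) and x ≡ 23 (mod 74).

x = 171

The moduli are not coprime: gcd(62, 74) = 2. Compatibility requires 2 ∣ (23 − 47) = -24, which holds, so solutions exist.
List candidates x ≡ 47 (mod 62): 47, 109, 171. Modulo 74 these are 47, 35, 23; 171 gives 23 as required.
Check: 171 mod 62 = 47, 171 mod 74 = 23. ✓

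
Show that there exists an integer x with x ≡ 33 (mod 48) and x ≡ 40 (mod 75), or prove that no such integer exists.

Both moduli are multiples of 3 = gcd(48, 75), so any solution would satisfy x ≡ 33 and x ≡ 40 modulo 3 simultaneously.
However 33 ≡ 0 and 40 ≡ 1 (mod 3), and 0 ≠ 1.
Hence the system has no solution.

There is no such integer.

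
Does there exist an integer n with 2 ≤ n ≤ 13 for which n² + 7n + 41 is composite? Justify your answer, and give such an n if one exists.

n = 9

At n = 9: 9² + 7·9 + 41 = 185 = 5·37, which is composite.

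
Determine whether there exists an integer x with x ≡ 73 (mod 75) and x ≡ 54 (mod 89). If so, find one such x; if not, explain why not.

x = 6373

Since 75 and 89 share no common factor, CRT says the pair of congruences has a solution (unique mod 6675).
Any solution of the first congruence is x = 73 + 75t; substituting into the second, 75t ≡ 54 − 73 ≡ 70 (mod 89).
Note 75·19 = 1425 ≡ 1 (mod 89) (as 1425 − 1 = 16·89), so 75⁻¹ ≡ 19.
Multiplying by 19: t ≡ 19·70 = 1330 ≡ 84 (mod 89).
With t = 84: x = 73 + 75·84 = 6373.
Indeed 6373 ≡ 73 (mod 75) and 6373 ≡ 54 (mod 89).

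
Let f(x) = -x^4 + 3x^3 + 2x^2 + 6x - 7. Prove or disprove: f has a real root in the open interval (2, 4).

Such a root exists.

f(2) = 21 and f(4) = -15, which have opposite signs.
Since f is a polynomial it is continuous on [2, 4].
By the Intermediate Value Theorem f must vanish at some point of (2, 4).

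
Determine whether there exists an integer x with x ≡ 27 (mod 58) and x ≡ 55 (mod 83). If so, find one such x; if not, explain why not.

The moduli 58 and 83 are coprime, so by the Chinese Remainder Theorem a unique solution modulo 4814 exists.
Write x = 27 + 58t and require 27 + 58t ≡ 55 (mod 83), i.e. 58t ≡ 28 (mod 83).
Invert 58 mod 83 by the Euclidean algorithm: 83 = 1·58 + 25, 58 = 2·25 + 8, 25 = 3·8 + 1, 8 = 8·1 + 0; back-substituting, 1 = 25 − 3·8 = 25 − 3·(58 − 2·25) = −3·58 + 7·25 = −3·58 + 7·(83 − 1·58) = 7·83 − 10·58. Hence 58·(-10) ≡ 1, so 58⁻¹ ≡ -10 ≡ 73 (mod 83).
Therefore t ≡ 73·28 = 2044 ≡ 52 (mod 83).
Taking t = 52 gives x = 27 + 58·52 = 3043.
Verify: 3043 = 52·58 + 27 and 3043 = 36·83 + 55. ✓

x = 3043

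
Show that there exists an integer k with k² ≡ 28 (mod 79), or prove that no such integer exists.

There is no such integer.

Apply Euler's criterion with the prime 79: 28 is a quadratic residue iff 28^39 ≡ 1 (mod 79), and a non-residue iff it is ≡ −1.
Repeated squaring mod 79: 28^2 = 784 ≡ 73; 28^4 ≡ 73² = 5329 ≡ 36; 28^8 ≡ 36² = 1296 ≡ 32; 28^16 ≡ 32² = 1024 ≡ 76; 28^32 ≡ 76² = 5776 ≡ 9.
Since 39 = 32 + 4 + 2 + 1, 28^39 ≡ 9 · 36 · 73 · 28; multiplying out mod 79: 9·36 = 324 ≡ 8, then 8·73 = 584 ≡ 31, then 31·28 = 868 ≡ 78. Thus 28^39 ≡ 78 ≡ −1 (mod 79).
The value −1 means 28 is a non-residue modulo 79, so k² ≡ 28 (mod 79) is impossible.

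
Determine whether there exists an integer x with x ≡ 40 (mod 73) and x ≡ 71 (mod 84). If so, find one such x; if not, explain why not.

x = 3179

Since 73 and 84 share no common factor, CRT says the pair of congruences has a solution (unique mod 6132).
Write x = 40 + 73t and require 40 + 73t ≡ 71 (mod 84), i.e. 73t ≡ 31 (mod 84).
Since 73·61 = 4453 = 53·84 + 1, the inverse of 73 mod 84 is 61.
Multiplying by 61: t ≡ 61·31 = 1891 ≡ 43 (mod 84).
With t = 43: x = 40 + 73·43 = 3179.
Check: 3179 mod 73 = 40, 3179 mod 84 = 71. ✓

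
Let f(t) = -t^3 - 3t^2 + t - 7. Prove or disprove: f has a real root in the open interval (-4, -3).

Such a root exists.

f(-4) = 5 and f(-3) = -10, which have opposite signs.
As a polynomial, f is continuous on every closed interval.
By the Intermediate Value Theorem f must vanish at some point of (-4, -3).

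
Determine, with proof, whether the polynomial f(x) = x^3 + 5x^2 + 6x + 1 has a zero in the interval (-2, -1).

Such a root exists.

f(-2) = 1 and f(-1) = -1, which have opposite signs.
f is continuous everywhere (it is a polynomial), in particular on [-2, -1].
By the Intermediate Value Theorem f must vanish at some point of (-2, -1).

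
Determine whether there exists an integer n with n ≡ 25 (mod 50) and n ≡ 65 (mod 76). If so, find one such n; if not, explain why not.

n = 825

The moduli are not coprime: gcd(50, 76) = 2. Compatibility requires 2 ∣ (65 − 25) = 40, which holds, so solutions exist.
Write n = 25 + 50t. Then 50t ≡ 65 − 25 ≡ 40 (mod 76); dividing through by 2 gives 25t ≡ 20 (mod 38).
Note 25·35 = 875 ≡ 1 (mod 38) (as 875 − 1 = 23·38), so 25⁻¹ ≡ 35.
Therefore t ≡ 35·20 = 700 ≡ 16 (mod 38).
Then n = 25 + 50·16 = 825.
Indeed 825 ≡ 25 (mod 50) and 825 ≡ 65 (mod 76).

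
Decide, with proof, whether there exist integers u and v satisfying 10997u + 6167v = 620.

Any value of 10997u + 6167v is a multiple of gcd(10997, 6167) = 7.
But 620 is not a multiple of 7 (it leaves remainder 4).
So the equation is unsolvable over ℤ.

No such integers exist.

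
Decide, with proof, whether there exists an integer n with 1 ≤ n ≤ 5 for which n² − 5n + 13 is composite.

n = 4

At n = 4: 4² − 5·4 + 13 = 9 = 3·3, which is composite.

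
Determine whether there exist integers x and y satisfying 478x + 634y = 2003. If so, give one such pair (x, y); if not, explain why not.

gcd(478, 634) = 2, so every integer of the form 478x + 634y is a multiple of 2.
But 2003 = 2·1001 + 1, so 2 ∤ 2003.
Hence no integers x, y satisfy the equation.

No, no such integers exist.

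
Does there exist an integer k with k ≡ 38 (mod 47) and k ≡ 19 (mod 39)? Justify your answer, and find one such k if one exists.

The moduli 47 and 39 are coprime, so by the Chinese Remainder Theorem a unique solution modulo 1833 exists.
Write k = 38 + 47t and require 38 + 47t ≡ 19 (mod 39), i.e. 47t ≡ 20 (mod 39).
47 ≡ 8 (mod 39), so this reads 8t ≡ 20 (mod 39). Since 8·5 = 40 = 1·39 + 1, the inverse of 8 mod 39 is 5.
Therefore t ≡ 5·20 = 100 ≡ 22 (mod 39).
With t = 22: k = 38 + 47·22 = 1072.
Indeed 1072 ≡ 38 (mod 47) and 1072 ≡ 19 (mod 39).

k = 1072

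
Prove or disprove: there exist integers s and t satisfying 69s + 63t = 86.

There are no such integers.

Both 69 and 63 are divisible by gcd(69, 63) = 3, hence so is any combination 69s + 63t.
However 86 leaves remainder 2 on division by 3.
So the equation is unsolvable over ℤ.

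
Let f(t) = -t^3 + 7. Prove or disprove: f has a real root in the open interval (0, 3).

Yes, f has a root in the interval.

f(0) = 7 and f(3) = -20, which have opposite signs.
f is continuous everywhere (it is a polynomial), in particular on [0, 3].
By the Intermediate Value Theorem f must vanish at some point of (0, 3).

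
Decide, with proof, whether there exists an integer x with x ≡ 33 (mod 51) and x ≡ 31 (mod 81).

gcd(51, 81) = 3. If x ≡ 33 (mod 51) and x ≡ 31 (mod 81), then x ≡ 33 (mod 3) and x ≡ 31 (mod 3).
However 33 ≡ 0 and 31 ≡ 1 (mod 3), and 0 ≠ 1.
Hence the system has no solution.

There is no such integer.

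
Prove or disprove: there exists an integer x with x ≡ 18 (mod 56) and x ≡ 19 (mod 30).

Reduce both congruences modulo 2, which divides 56 and 30: they say x ≡ 18 (mod 2) and x ≡ 19 (mod 2).
These are incompatible: 18 − 19 = -1 is not divisible by 2.
Hence the system has no solution.

No such integer exists.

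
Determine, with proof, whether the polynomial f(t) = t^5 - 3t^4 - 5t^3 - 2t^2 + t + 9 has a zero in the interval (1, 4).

Such a root exists.

f(1) = 1 and f(4) = -83, which have opposite signs.
f is continuous everywhere (it is a polynomial), in particular on [1, 4].
By the Intermediate Value Theorem, f takes the value 0 somewhere in the open interval.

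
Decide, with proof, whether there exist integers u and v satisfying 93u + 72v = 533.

No, no such integers exist.

Any value of 93u + 72v is a multiple of gcd(93, 72) = 3.
But 533 = 3·177 + 2, so 3 ∤ 533.
Hence no integers u, v satisfy the equation.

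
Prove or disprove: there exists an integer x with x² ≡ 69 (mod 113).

x = 42

Take x = 42. Then 42² = 1764 = 15·113 + 69, so 42² ≡ 69 (mod 113).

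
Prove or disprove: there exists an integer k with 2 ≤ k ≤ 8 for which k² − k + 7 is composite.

k = 7

At k = 7: 7² − 7 + 7 = 49 = 7·7, which is composite.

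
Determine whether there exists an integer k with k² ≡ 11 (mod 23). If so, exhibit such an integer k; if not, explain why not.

23 is prime, so by Euler's criterion 11 is a square mod 23 iff 11^((23−1)/2) = 11^11 ≡ 1 (mod 23).
Squaring successively (mod 23): 11^2 = 121 ≡ 6; 11^4 ≡ 6² = 36 ≡ 13; 11^8 ≡ 13² = 169 ≡ 8.
Since 11 = 8 + 2 + 1, 11^11 ≡ 8 · 6 · 11; multiplying out mod 23: 8·6 = 48 ≡ 2, then 2·11 = 22 ≡ 22. Thus 11^11 ≡ 22 ≡ −1 (mod 23).
The value −1 means 11 is a non-residue modulo 23, so k² ≡ 11 (mod 23) is impossible.

No, no such integer exists.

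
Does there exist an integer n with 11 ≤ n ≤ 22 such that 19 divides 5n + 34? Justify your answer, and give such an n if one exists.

n = 16

Try n = 16: 5·16 + 34 = 114 = 6·19, which is divisible by 19.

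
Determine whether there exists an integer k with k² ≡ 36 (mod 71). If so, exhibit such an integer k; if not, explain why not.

k = 65 works: 65² = 4225, and 4225 − 36 = 4189 = 59·71.

k = 65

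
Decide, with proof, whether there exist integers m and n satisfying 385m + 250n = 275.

gcd(385, 250) = 5, and 5 divides 275, so integer solutions exist.
Dividing through by 5 reduces the equation to 77m + 50n = 55.
Dividing repeatedly: 77 = 1·50 + 27, 50 = 1·27 + 23, 27 = 1·23 + 4, 23 = 5·4 + 3, 4 = 1·3 + 1, 3 = 3·1 + 0.
Working back up the chain: 1 = 4 − 1·3 = 4 − (23 − 5·4) = −23 + 6·4 = −23 + 6·(27 − 1·23) = 6·27 − 7·23 = 6·27 − 7·(50 − 1·27) = −7·50 + 13·27 = −7·50 + 13·(77 − 1·50) = 13·77 − 20·50. So 77·13 + 50·(-20) = 1.
Scaling by 55 gives the particular solution (m, n) = (715, -1100).
The general solution is m = 715 + 50k, n = -1100 − 77k; taking k = -14 gives the smaller pair m = 15, n = -22.
Indeed 385·15 + 250·(-22) = 5775 − 5500 = 275.

m = 15, n = -22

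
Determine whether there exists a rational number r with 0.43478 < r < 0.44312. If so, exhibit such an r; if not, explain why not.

Look for a denominator N such that an integer falls strictly between N·0.43478 and N·0.44312. N = 16 works: 16·0.43478 = 6.95648 < 7 < 7.08992 = 16·0.44312.
Dividing back, 0.43478 < 7/16 < 0.44312, and 7/16 is rational.

r = 7/16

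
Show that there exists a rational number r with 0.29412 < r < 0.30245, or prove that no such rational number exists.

r = 3/10

Multiplying by 10: 10·0.29412 = 2.94120 and 10·0.30245 = 3.02450, so the integer 3 lies strictly between them.
Hence 3/10 is a rational number with 0.29412 < 3/10 < 0.30245.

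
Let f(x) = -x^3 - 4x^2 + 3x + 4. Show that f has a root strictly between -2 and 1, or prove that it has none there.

f(-2) = -10 and f(1) = 2, which have opposite signs.
f is continuous everywhere (it is a polynomial), in particular on [-2, 1].
By the Intermediate Value Theorem f must vanish at some point of (-2, 1).

Yes, f has a root in the interval.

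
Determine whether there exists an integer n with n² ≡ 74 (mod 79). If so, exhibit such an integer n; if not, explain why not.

79 is prime, so by Euler's criterion 74 is a square mod 79 iff 74^((79−1)/2) = 74^39 ≡ 1 (mod 79).
Squaring successively (mod 79): 74^2 = 5476 ≡ 25; 74^4 ≡ 25² = 625 ≡ 72; 74^8 ≡ 72² = 5184 ≡ 49; 74^16 ≡ 49² = 2401 ≡ 31; 74^32 ≡ 31² = 961 ≡ 13.
Since 39 = 32 + 4 + 2 + 1, 74^39 ≡ 13 · 72 · 25 · 74; multiplying out mod 79: 13·72 = 936 ≡ 67, then 67·25 = 1675 ≡ 16, then 16·74 = 1184 ≡ 78. Thus 74^39 ≡ 78 ≡ −1 (mod 79).
The value −1 means 74 is a non-residue modulo 79, so n² ≡ 74 (mod 79) is impossible.

No, no such integer exists.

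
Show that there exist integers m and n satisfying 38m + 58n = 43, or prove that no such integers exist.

There are no such integers.

Any value of 38m + 58n is a multiple of gcd(38, 58) = 2.
But 43 = 2·21 + 1, so 2 ∤ 43.
Therefore 38m + 58n = 43 has no solution in integers.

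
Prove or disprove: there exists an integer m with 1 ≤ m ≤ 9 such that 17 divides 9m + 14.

m = 6

At m = 6 we get 9·6 + 14 = 68, and 68 = 17·4.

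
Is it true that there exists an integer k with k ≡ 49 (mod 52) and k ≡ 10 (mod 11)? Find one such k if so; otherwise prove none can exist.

gcd(52, 11) = 1, so the Chinese Remainder Theorem guarantees exactly one residue class mod 572 satisfying both.
Any solution of the first congruence is k = 49 + 52t; substituting into the second, 52t ≡ 10 − 49 ≡ 5 (mod 11).
52 ≡ 8 (mod 11), so this reads 8t ≡ 5 (mod 11). To invert 8 modulo 11: 11 = 1·8 + 3, 8 = 2·3 + 2, 3 = 1·2 + 1, 2 = 2·1 + 0, and unwinding, 1 = 3 − 1·2 = 3 − (8 − 2·3) = −8 + 3·3 = −8 + 3·(11 − 1·8) = 3·11 − 4·8. Thus 8⁻¹ ≡ -4 ≡ 7 (mod 11).
Multiplying by 7: t ≡ 7·5 = 35 ≡ 2 (mod 11).
With t = 2: k = 49 + 52·2 = 153.
Verify: 153 = 2·52 + 49 and 153 = 13·11 + 10. ✓

k = 153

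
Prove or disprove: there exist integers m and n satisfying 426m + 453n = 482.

Both 426 and 453 are divisible by gcd(426, 453) = 3, hence so is any combination 426m + 453n.
But 482 = 3·160 + 2, so 3 ∤ 482.
Therefore 426m + 453n = 482 has no solution in integers.

No, no such integers exist.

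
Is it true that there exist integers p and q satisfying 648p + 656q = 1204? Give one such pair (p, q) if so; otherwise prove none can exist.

There are no such integers.

Any value of 648p + 656q is a multiple of gcd(648, 656) = 8.
However 1204 leaves remainder 4 on division by 8.
Hence no integers p, q satisfy the equation.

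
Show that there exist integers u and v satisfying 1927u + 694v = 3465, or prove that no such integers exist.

u = 403, v = -1114

Since gcd(1927, 694) = 1, every integer is an integer combination of 1927 and 694.
Dividing repeatedly: 1927 = 2·694 + 539, 694 = 1·539 + 155, 539 = 3·155 + 74, 155 = 2·74 + 7, 74 = 10·7 + 4, 7 = 1·4 + 3, 4 = 1·3 + 1, 3 = 3·1 + 0.
Working back up the chain: 1 = 4 − 1·3 = 4 − (7 − 1·4) = −7 + 2·4 = −7 + 2·(74 − 10·7) = 2·74 − 21·7 = 2·74 − 21·(155 − 2·74) = −21·155 + 44·74 = −21·155 + 44·(539 − 3·155) = 44·539 − 153·155 = 44·539 − 153·(694 − 1·539) = −153·694 + 197·539 = −153·694 + 197·(1927 − 2·694) = 197·1927 − 547·694. So 1927·197 + 694·(-547) = 1.
Multiplying through by 3465: u = 197·3465 = 682605, v = (-547)·3465 = -1895355 is a solution.
Shifting by a multiple of (694, −1927) keeps it a solution: u = 682605 − 983·694 = 403, v = -1895355 + 983·1927 = -1114.
Check: 1927·403 + 694·(-1114) = 776581 − 773116 = 3465. ✓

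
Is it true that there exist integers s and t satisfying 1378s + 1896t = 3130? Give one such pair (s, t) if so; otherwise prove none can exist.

Since gcd(1378, 1896) = 2 and 3130 = 2·1565, Bézout's identity guarantees a solution.
Dividing through by 2 reduces the equation to 689s + 948t = 1565.
Dividing repeatedly: 948 = 1·689 + 259, 689 = 2·259 + 171, 259 = 1·171 + 88, 171 = 1·88 + 83, 88 = 1·83 + 5, 83 = 16·5 + 3, 5 = 1·3 + 2, 3 = 1·2 + 1, 2 = 2·1 + 0.
Back-substituting, 1 = 3 − 1·2 = 3 − (5 − 1·3) = −5 + 2·3 = −5 + 2·(83 − 16·5) = 2·83 − 33·5 = 2·83 − 33·(88 − 1·83) = −33·88 + 35·83 = −33·88 + 35·(171 − 1·88) = 35·171 − 68·88 = 35·171 − 68·(259 − 1·171) = −68·259 + 103·171 = −68·259 + 103·(689 − 2·259) = 103·689 − 274·259 = 103·689 − 274·(948 − 1·689) = −274·948 + 377·689; that is, 689·377 + 948·(-274) = 1.
Times 1565: 689·590005 + 948·(-428810) = 1565, so (590005, -428810) solves it.
Shifting by a multiple of (948, −689) keeps it a solution: s = 590005 − 622·948 = 349, t = -428810 + 622·689 = -252.
Indeed 1378·349 + 1896·(-252) = 480922 − 477792 = 3130.

s = 349, t = -252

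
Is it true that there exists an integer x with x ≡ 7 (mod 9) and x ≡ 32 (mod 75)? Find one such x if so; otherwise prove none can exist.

No, no such integer exists.

Reduce both congruences modulo 3, which divides 9 and 75: they say x ≡ 7 (mod 3) and x ≡ 32 (mod 3).
These are incompatible: 7 − 32 = -25 is not divisible by 3.
Hence the system has no solution.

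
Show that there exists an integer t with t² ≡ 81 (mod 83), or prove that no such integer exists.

t = 74 works: 74² = 5476, and 5476 − 81 = 5395 = 65·83.

t = 74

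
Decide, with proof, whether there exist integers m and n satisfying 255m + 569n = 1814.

255 and 569 are coprime, so 255m + 569n ranges over all of ℤ.
Dividing repeatedly: 569 = 2·255 + 59, 255 = 4·59 + 19, 59 = 3·19 + 2, 19 = 9·2 + 1, 2 = 2·1 + 0.
Unwinding: 1 = 19 − 9·2 = 19 − 9·(59 − 3·19) = −9·59 + 28·19 = −9·59 + 28·(255 − 4·59) = 28·255 − 121·59 = 28·255 − 121·(569 − 2·255) = −121·569 + 270·255, i.e. 255·270 + 569·(-121) = 1.
Multiplying through by 1814: m = 270·1814 = 489780, n = (-121)·1814 = -219494 is a solution.
The general solution is m = 489780 + 569k, n = -219494 − 255k; taking k = -860 gives the smaller pair m = 440, n = -194.
Check: 255·440 + 569·(-194) = 112200 − 110386 = 1814. ✓

m = 440, n = -194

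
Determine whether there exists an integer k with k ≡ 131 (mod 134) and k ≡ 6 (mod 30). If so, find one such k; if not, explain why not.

There is no such integer.

Reduce both congruences modulo 2, which divides 134 and 30: they say k ≡ 131 (mod 2) and k ≡ 6 (mod 2).
But 131 mod 2 = 1 while 6 mod 2 = 0, a contradiction.
Therefore no such k exists.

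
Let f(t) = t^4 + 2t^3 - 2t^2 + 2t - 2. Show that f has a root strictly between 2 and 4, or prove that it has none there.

f has no root in that interval.

f(2) = 26 and f(4) = 358, both positive, so a sign-change argument is unavailable; we show f keeps this sign on the whole interval.
Shift to the endpoint 2: with t = 2 + u (0 < u < 2), one computes f(2 + u) = u^4 + 10u^3 + 34u^2 + 50u + 26.
All 5 nonzero coefficients of this polynomial in u are positive; hence for u > 0 the value is a sum of positive terms (the constant 26 among them).
Therefore f(t) > 0 throughout (2, 4), and f has no zero there.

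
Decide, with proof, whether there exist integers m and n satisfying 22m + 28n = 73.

Both 22 and 28 are divisible by gcd(22, 28) = 2, hence so is any combination 22m + 28n.
But 73 is not a multiple of 2 (it leaves remainder 1).
Therefore 22m + 28n = 73 has no solution in integers.

No, no such integers exist.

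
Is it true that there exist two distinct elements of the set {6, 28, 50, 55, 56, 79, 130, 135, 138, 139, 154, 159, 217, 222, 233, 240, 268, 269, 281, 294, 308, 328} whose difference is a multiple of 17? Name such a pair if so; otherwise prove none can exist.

Reduce each element mod 17: 6↦6, 28↦11, 50↦16, 55↦4, 56↦5, 79↦11, 130↦11, 135↦16, 138↦2, 139↦3, 154↦1, 159↦6, 217↦13, 222↦1, 233↦12, 240↦2, 268↦13, 269↦14, 281↦9, 294↦5, 308↦2, 328↦5. The residue 6 repeats (at 6 and 159), and 159 − 6 = 153 = 9·17.

The pair (6, 159) works.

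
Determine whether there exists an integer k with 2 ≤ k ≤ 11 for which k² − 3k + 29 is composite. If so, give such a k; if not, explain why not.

k = 10

At k = 10: 10² − 3·10 + 29 = 99 = 3·33, which is composite.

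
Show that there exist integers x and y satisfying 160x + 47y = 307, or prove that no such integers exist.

160 and 47 are coprime, so 160x + 47y ranges over all of ℤ.
Run the Euclidean algorithm on 160 and 47: 160 = 3·47 + 19, 47 = 2·19 + 9, 19 = 2·9 + 1, 9 = 9·1 + 0.
Working back up the chain: 1 = 19 − 2·9 = 19 − 2·(47 − 2·19) = −2·47 + 5·19 = −2·47 + 5·(160 − 3·47) = 5·160 − 17·47. So 160·5 + 47·(-17) = 1.
Scaling by 307 gives the particular solution (x, y) = (1535, -5219).
The general solution is x = 1535 + 47k, y = -5219 − 160k; taking k = -32 gives the smaller pair x = 31, y = -99.
Check: 160·31 + 47·(-99) = 4960 − 4653 = 307. ✓

x = 31, y = -99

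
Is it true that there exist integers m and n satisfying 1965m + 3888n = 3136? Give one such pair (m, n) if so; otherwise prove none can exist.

Any value of 1965m + 3888n is a multiple of gcd(1965, 3888) = 3.
But 3136 is not a multiple of 3 (it leaves remainder 1).
So the equation is unsolvable over ℤ.

There are no such integers.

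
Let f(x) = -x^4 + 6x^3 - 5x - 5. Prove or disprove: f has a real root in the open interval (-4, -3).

The endpoint values f(-4) = -625 and f(-3) = -233 are both negative. Claim: f(x) < 0 for every x in (-4, -3).
Shift to the endpoint -3: with x = -3 − u (0 < u < 1), one computes f(-3 − u) = -u^4 - 18u^3 - 108u^2 - 265u - 233.
All 5 nonzero coefficients of this polynomial in u are negative; hence for u > 0 the value is a sum of negative terms (the constant -233 among them).
So f is strictly negative on (-4, -3); no root exists in the interval.

No.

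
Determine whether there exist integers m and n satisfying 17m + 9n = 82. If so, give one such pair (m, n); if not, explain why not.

m = 8, n = -6

Since gcd(17, 9) = 1, every integer is an integer combination of 17 and 9.
Dividing repeatedly: 17 = 1·9 + 8, 9 = 1·8 + 1, 8 = 8·1 + 0.
Unwinding: 1 = 9 − 1·8 = 9 − (17 − 1·9) = −17 + 2·9, i.e. 17·(-1) + 9·2 = 1.
Multiplying through by 82: m = (-1)·82 = -82, n = 2·82 = 164 is a solution.
Shifting by a multiple of (9, −17) keeps it a solution: m = -82 + 10·9 = 8, n = 164 − 10·17 = -6.
Indeed 17·8 + 9·(-6) = 136 − 54 = 82.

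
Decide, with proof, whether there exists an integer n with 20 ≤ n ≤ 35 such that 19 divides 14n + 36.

n = 30

For n = 20, 21, …, 29 the values 316, 330, 344, 358, 372, 386, 400, 414, 428, 442 are not multiples of 19. At n = 30 we get 14·30 + 36 = 456, and 456 = 19·24.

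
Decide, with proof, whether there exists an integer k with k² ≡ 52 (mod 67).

No, no such integer exists.

67 is prime, so by Euler's criterion 52 is a square mod 67 iff 52^((67−1)/2) = 52^33 ≡ 1 (mod 67).
Squaring successively (mod 67): 52^2 = 2704 ≡ 24; 52^4 ≡ 24² = 576 ≡ 40; 52^8 ≡ 40² = 1600 ≡ 59; 52^16 ≡ 59² = 3481 ≡ 64; 52^32 ≡ 64² = 4096 ≡ 9.
Since 33 = 32 + 1, 52^33 ≡ 9 · 52; multiplying out mod 67: 9·52 = 468 ≡ 66. Thus 52^33 ≡ 66 ≡ −1 (mod 67).
By Euler's criterion 52 is a quadratic non-residue mod 67: no k satisfies k² ≡ 52 (mod 67).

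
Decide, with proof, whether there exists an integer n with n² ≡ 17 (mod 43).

n = 19

Take n = 19. Then 19² = 361 = 8·43 + 17, so 19² ≡ 17 (mod 43).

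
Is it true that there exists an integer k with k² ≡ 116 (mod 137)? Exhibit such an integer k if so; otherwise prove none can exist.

No such integer exists.

Apply Euler's criterion with the prime 137: 116 is a quadratic residue iff 116^68 ≡ 1 (mod 137), and a non-residue iff it is ≡ −1.
Squaring successively (mod 137): 116^2 = 13456 ≡ 30; 116^4 ≡ 30² = 900 ≡ 78; 116^8 ≡ 78² = 6084 ≡ 56; 116^16 ≡ 56² = 3136 ≡ 122; 116^32 ≡ 122² = 14884 ≡ 88; 116^64 ≡ 88² = 7744 ≡ 72.
Since 68 = 64 + 4, 116^68 ≡ 72 · 78; multiplying out mod 137: 72·78 = 5616 ≡ 136. Thus 116^68 ≡ 136 ≡ −1 (mod 137).
By Euler's criterion 116 is a quadratic non-residue mod 137: no k satisfies k² ≡ 116 (mod 137).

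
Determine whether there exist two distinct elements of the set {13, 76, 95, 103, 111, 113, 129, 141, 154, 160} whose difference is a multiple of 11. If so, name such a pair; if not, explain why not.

No such pair exists.

Residues mod 11: 13↦2, 76↦10, 95↦7, 103↦4, 111↦1, 113↦3, 129↦8, 141↦9, 154↦0, 160↦6.
All 10 residues are distinct, so no two elements differ by a multiple of 11.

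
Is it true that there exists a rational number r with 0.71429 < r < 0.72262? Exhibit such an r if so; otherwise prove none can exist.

r = 13/18

Scale by 18: the interval becomes (12.85722, 13.00716), which contains the integer 13.
Hence 13/18 is a rational number with 0.71429 < 13/18 < 0.72262.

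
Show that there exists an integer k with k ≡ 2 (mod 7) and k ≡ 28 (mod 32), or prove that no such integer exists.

k = 156

Since 7 and 32 share no common factor, CRT says the pair of congruences has a solution (unique mod 224).
Write k = 2 + 7t and require 2 + 7t ≡ 28 (mod 32), i.e. 7t ≡ 26 (mod 32).
Invert 7 mod 32 by the Euclidean algorithm: 32 = 4·7 + 4, 7 = 1·4 + 3, 4 = 1·3 + 1, 3 = 3·1 + 0; back-substituting, 1 = 4 − 1·3 = 4 − (7 − 1·4) = −7 + 2·4 = −7 + 2·(32 − 4·7) = 2·32 − 9·7. Hence 7·(-9) ≡ 1, so 7⁻¹ ≡ -9 ≡ 23 (mod 32).
Multiplying by 23: t ≡ 23·26 = 598 ≡ 22 (mod 32).
Taking t = 22 gives k = 2 + 7·22 = 156.
Indeed 156 ≡ 2 (mod 7) and 156 ≡ 28 (mod 32).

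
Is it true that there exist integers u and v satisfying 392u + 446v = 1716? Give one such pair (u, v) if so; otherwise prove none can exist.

Every value of 392u + 446v is a multiple of gcd(392, 446) = 2; since 2 ∣ 1716, solutions exist.
Dividing through by 2 reduces the equation to 196u + 223v = 858.
Run the Euclidean algorithm on 223 and 196: 223 = 1·196 + 27, 196 = 7·27 + 7, 27 = 3·7 + 6, 7 = 1·6 + 1, 6 = 6·1 + 0.
Back-substituting, 1 = 7 − 1·6 = 7 − (27 − 3·7) = −27 + 4·7 = −27 + 4·(196 − 7·27) = 4·196 − 29·27 = 4·196 − 29·(223 − 1·196) = −29·223 + 33·196; that is, 196·33 + 223·(-29) = 1.
Times 858: 196·28314 + 223·(-24882) = 858, so (28314, -24882) solves it.
Shifting by a multiple of (223, −196) keeps it a solution: u = 28314 − 126·223 = 216, v = -24882 + 126·196 = -186.
Check: 392·216 + 446·(-186) = 84672 − 82956 = 1716. ✓

u = 216, v = -186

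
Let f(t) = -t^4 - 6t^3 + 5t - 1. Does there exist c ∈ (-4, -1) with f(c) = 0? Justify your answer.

Yes, such a c exists.

f(-4) = 107 and f(-1) = -1, which have opposite signs.
As a polynomial, f is continuous on every closed interval.
So by the Intermediate Value Theorem there is a c strictly between -4 and -1 with f(c) = 0.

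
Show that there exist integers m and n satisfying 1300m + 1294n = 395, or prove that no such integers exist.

No, no such integers exist.

Any value of 1300m + 1294n is a multiple of gcd(1300, 1294) = 2.
But 395 is not a multiple of 2 (it leaves remainder 1).
So the equation is unsolvable over ℤ.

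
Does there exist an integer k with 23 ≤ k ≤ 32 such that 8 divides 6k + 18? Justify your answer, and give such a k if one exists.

k = 25

k = 25 works, since 6·25 + 18 = 168 = 21·8.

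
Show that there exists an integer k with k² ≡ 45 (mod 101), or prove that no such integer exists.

k = 67

k = 67 works: 67² = 4489, and 4489 − 45 = 4444 = 44·101.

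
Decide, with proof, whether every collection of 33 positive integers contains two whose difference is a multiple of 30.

There are exactly 30 possible remainders on division by 30.
With 33 integers and only 30 classes, the pigeonhole principle forces two of them, say a and b, into the same class.
Equal remainders mean a − b ≡ 0 (mod 30), so 30 divides their difference.

Yes, this is always true.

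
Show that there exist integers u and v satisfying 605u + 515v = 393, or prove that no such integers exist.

gcd(605, 515) = 5, so every integer of the form 605u + 515v is a multiple of 5.
However 393 leaves remainder 3 on division by 5.
So the equation is unsolvable over ℤ.

There are no such integers.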